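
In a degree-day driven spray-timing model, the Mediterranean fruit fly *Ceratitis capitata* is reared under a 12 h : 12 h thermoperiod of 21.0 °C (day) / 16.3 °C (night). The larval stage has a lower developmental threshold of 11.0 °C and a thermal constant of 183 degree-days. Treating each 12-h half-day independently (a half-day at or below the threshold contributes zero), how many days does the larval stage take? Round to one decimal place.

23.9 days

Day half: max(0, 21.0 − 11.0) × 0.5 = 10.0 × 0.5 = 5.00 DD.
Night half: max(0, 16.3 − 11.0) × 0.5 = 5.3 × 0.5 = 2.65 DD.
Per 24 h: 7.65 DD/day.
Duration = 183 / 7.65 = 23.922 ≈ 23.9 days.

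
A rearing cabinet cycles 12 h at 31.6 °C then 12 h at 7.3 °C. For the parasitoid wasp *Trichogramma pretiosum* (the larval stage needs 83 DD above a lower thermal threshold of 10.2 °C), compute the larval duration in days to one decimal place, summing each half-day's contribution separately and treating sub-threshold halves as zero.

Day half: max(0, 31.6 − 10.2) × 0.5 = 21.4 × 0.5 = 10.70 DD.
Night half: max(0, 7.3 − 10.2) × 0.5 = 0.0 × 0.5 = 0.00 DD.
Per 24 h: 10.70 DD/day.
Duration = 83 / 10.70 = 7.757 ≈ 7.8 days.

7.8 days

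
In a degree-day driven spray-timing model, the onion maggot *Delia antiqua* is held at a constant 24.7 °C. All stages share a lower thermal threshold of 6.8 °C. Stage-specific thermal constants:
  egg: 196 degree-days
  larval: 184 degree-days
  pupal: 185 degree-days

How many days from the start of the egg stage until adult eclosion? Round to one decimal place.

Daily accumulation at 24.7 °C = 24.7 − 6.8 = 17.9 DD/day.
Total K = 196 + 184 + 185 = 565 DD.
Total duration = 565 / 17.9 = 31.564 ≈ 31.6 days.

31.6 days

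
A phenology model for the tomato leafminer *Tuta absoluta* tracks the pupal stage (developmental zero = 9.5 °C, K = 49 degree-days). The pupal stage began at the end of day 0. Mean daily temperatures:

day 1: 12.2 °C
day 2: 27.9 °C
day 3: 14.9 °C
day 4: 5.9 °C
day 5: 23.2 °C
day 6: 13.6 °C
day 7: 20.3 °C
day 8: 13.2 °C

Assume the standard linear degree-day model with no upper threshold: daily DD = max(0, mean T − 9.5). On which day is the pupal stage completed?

day 7

Daily DD above 9.5 °C: 2.7, 18.4, 5.4, 0.0, 13.7, 4.1, 10.8, 3.7.
Cumulative: 2.7, 21.1, 26.5, 26.5, 40.2, 44.3, 55.1, 58.8.
The total first reaches 49 DD on day 7.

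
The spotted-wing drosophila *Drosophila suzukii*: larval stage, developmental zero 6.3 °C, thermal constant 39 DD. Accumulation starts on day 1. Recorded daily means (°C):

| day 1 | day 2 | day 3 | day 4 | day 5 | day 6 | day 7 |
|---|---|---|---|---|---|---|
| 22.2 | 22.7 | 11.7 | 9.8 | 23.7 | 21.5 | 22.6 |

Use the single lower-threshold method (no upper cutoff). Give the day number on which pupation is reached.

day 4

Daily DD above 6.3 °C: 15.9, 16.4, 5.4, 3.5, 17.4, 15.2, 16.3.
Cumulative: 15.9, 32.3, 37.7, 41.2, 58.6, 73.8, 90.1.
The total first reaches 39 DD on day 4.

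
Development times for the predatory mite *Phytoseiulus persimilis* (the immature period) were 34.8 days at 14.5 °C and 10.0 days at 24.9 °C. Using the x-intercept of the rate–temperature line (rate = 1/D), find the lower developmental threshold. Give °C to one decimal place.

10.3 °C

Equal thermal constants: D₁(T₁ − T_b) = D₂(T₂ − T_b).
34.8·(14.5 − T_b) = 10.0·(24.9 − T_b)
T_b = (34.8·14.5 − 10.0·24.9) / (34.8 − 10.0) = 255.60 / 24.8 = 10.306 °C ≈ 10.3 °C.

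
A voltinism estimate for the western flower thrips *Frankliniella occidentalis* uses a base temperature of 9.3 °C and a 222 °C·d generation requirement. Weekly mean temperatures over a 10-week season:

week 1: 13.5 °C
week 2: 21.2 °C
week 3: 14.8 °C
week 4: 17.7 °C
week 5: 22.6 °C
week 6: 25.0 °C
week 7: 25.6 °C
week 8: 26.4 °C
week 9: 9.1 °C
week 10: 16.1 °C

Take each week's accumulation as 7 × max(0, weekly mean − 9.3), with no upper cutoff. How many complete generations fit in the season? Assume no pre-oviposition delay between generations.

3 generations

Weekly DD (7 × max(0, T̄ − 9.3)): 29.4, 83.3, 38.5, 58.8, 93.1, 109.9, 114.1, 119.7, 0.0, 47.6.
Season total = 694.4 DD.
Complete generations = ⌊694.4 / 222⌋ = 3.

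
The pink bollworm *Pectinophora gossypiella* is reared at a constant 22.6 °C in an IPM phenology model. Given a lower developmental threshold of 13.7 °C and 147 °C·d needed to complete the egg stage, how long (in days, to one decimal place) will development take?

16.5 days

Daily accumulation = 22.6 − 13.7 = 8.9 DD/day.
Duration = 147 / 8.9 = 16.517 ≈ 16.5 days.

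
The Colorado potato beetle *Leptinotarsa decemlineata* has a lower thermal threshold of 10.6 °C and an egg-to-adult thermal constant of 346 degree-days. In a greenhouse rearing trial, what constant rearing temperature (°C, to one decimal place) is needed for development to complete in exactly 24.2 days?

24.9 °C

Required daily accumulation = 346 / 24.2 = 14.298 DD/day.
T = T_base + 14.298 = 10.6 + 14.298 = 24.898 ≈ 24.9 °C.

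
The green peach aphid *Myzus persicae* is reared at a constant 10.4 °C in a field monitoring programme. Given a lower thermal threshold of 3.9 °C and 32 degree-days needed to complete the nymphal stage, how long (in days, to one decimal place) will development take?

Daily accumulation = 10.4 − 3.9 = 6.5 DD/day.
Duration = 32 / 6.5 = 4.923 ≈ 4.9 days.

4.9 days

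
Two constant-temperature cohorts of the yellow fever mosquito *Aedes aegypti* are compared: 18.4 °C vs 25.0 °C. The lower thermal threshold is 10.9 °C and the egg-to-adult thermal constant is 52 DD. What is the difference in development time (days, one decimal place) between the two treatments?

At 18.4 °C: 52 / (18.4 − 10.9) = 52 / 7.5 = 6.933 d.
At 25.0 °C: 52 / (25.0 − 10.9) = 52 / 14.1 = 3.688 d.
Difference = |6.933 − 3.688| = 3.245 ≈ 3.2 days.

3.2 days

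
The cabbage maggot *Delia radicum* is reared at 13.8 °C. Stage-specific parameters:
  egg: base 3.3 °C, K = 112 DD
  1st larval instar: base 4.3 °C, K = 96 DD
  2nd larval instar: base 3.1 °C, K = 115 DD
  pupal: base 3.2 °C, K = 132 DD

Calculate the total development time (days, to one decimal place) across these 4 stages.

egg: 112 / (13.8 − 3.3) = 112 / 10.5 = 10.667 d.
1st larval instar: 96 / (13.8 − 4.3) = 96 / 9.5 = 10.105 d.
2nd larval instar: 115 / (13.8 − 3.1) = 115 / 10.7 = 10.748 d.
pupal: 132 / (13.8 − 3.2) = 132 / 10.6 = 12.453 d.
Sum = 43.972 ≈ 44.0 days.

44.0 days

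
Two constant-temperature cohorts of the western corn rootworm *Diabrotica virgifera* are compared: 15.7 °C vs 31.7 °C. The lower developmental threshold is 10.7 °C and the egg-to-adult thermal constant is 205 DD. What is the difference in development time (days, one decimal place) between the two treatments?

At 15.7 °C: 205 / (15.7 − 10.7) = 205 / 5.0 = 41.000 d.
At 31.7 °C: 205 / (31.7 − 10.7) = 205 / 21.0 = 9.762 d.
Difference = |41.000 − 9.762| = 31.238 ≈ 31.2 days.

31.2 days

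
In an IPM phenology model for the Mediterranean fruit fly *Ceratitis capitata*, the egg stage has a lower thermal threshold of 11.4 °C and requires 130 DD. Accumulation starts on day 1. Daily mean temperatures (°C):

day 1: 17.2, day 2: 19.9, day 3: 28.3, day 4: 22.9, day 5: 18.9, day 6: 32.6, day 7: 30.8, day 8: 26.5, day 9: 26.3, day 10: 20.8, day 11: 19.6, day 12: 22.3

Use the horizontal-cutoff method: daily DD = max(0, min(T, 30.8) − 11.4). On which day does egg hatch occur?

Daily DD above 11.4 °C (capped at 19.4): 5.8, 8.5, 16.9, 11.5, 7.5, 19.4, 19.4, 15.1, 14.9, 9.4, 8.2, 10.9.
Cumulative: 5.8, 14.3, 31.2, 42.7, 50.2, 69.6, 89.0, 104.1, 119.0, 128.4, 136.6, 147.5.
The total first reaches 130 DD on day 11.

day 11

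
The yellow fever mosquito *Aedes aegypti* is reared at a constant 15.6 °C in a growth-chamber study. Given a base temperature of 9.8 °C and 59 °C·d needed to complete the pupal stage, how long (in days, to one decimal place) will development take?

Daily accumulation = 15.6 − 9.8 = 5.8 DD/day.
Duration = 59 / 5.8 = 10.172 ≈ 10.2 days.

10.2 days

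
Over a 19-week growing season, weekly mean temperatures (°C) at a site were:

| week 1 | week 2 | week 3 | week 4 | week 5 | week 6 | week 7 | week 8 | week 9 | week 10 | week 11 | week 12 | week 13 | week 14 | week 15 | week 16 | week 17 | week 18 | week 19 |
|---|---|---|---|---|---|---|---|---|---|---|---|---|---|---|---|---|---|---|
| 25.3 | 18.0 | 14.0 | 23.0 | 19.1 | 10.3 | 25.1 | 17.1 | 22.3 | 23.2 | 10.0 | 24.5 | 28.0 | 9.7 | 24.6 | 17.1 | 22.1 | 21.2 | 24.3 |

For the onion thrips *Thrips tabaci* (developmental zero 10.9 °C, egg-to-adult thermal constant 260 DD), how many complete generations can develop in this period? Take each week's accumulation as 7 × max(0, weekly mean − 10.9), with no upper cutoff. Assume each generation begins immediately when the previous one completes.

Weekly DD (7 × max(0, T̄ − 10.9)): 100.8, 49.7, 21.7, 84.7, 57.4, 0.0, 99.4, 43.4, 79.8, 86.1, 0.0, 95.2, 119.7, 0.0, 95.9, 43.4, 78.4, 72.1, 93.8.
Season total = 1221.5 DD.
Complete generations = ⌊1221.5 / 260⌋ = 4.

4 generations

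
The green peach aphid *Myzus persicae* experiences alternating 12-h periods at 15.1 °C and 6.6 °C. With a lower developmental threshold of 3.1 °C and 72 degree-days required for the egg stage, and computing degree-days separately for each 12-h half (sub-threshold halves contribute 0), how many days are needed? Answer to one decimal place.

9.3 days

Day half: max(0, 15.1 − 3.1) × 0.5 = 12.0 × 0.5 = 6.00 DD.
Night half: max(0, 6.6 − 3.1) × 0.5 = 3.5 × 0.5 = 1.75 DD.
Per 24 h: 7.75 DD/day.
Duration = 72 / 7.75 = 9.290 ≈ 9.3 days.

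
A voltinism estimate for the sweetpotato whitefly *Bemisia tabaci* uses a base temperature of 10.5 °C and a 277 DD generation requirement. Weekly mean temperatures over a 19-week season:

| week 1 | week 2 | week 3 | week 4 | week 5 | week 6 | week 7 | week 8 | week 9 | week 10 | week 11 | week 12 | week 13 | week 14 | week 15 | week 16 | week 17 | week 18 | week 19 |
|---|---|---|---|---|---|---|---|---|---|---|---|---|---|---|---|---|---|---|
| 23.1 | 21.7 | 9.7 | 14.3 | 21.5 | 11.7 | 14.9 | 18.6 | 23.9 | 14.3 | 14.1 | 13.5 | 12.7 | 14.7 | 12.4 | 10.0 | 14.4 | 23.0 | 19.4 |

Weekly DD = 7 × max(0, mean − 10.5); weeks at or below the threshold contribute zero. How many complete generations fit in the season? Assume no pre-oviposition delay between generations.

2 generations

Weekly DD (7 × max(0, T̄ − 10.5)): 88.2, 78.4, 0.0, 26.6, 77.0, 8.4, 30.8, 56.7, 93.8, 26.6, 25.2, 21.0, 15.4, 29.4, 13.3, 0.0, 27.3, 87.5, 62.3.
Season total = 767.9 DD.
Complete generations = ⌊767.9 / 277⌋ = 2.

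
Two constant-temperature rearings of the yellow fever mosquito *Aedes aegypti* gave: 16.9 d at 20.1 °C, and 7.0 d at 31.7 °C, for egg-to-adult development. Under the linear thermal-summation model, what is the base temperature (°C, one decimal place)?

11.9 °C

Linear rate model ⇒ the product D·(T − T_b) is constant across temperatures.
16.9·(20.1 − T_b) = 7.0·(31.7 − T_b)
T_b = (16.9·20.1 − 7.0·31.7) / (16.9 − 7.0) = 117.79 / 9.9 = 11.898 °C ≈ 11.9 °C.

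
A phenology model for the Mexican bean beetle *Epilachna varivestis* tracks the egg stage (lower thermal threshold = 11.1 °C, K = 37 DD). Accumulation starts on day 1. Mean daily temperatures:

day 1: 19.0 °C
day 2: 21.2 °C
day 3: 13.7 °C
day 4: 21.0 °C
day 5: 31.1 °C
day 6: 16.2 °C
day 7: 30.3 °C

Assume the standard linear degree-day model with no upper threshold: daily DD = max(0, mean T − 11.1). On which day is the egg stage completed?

Daily DD above 11.1 °C: 7.9, 10.1, 2.6, 9.9, 20.0, 5.1, 19.2.
Cumulative: 7.9, 18.0, 20.6, 30.5, 50.5, 55.6, 74.8.
The total first reaches 37 DD on day 5.

day 5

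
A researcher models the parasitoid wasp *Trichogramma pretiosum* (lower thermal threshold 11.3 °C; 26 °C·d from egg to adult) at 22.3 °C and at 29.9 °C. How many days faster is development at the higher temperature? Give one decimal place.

At 22.3 °C: 26 / (22.3 − 11.3) = 26 / 11.0 = 2.364 d.
At 29.9 °C: 26 / (29.9 − 11.3) = 26 / 18.6 = 1.398 d.
Difference = |2.364 − 1.398| = 0.966 ≈ 1.0 days.

1.0 days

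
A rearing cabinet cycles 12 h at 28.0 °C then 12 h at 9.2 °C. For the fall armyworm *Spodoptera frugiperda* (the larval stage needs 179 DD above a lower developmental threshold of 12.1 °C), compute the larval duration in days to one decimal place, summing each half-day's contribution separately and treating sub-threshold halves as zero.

Day half: max(0, 28.0 − 12.1) × 0.5 = 15.9 × 0.5 = 7.95 DD.
Night half: max(0, 9.2 − 12.1) × 0.5 = 0.0 × 0.5 = 0.00 DD.
Per 24 h: 7.95 DD/day.
Duration = 179 / 7.95 = 22.516 ≈ 22.5 days.

22.5 days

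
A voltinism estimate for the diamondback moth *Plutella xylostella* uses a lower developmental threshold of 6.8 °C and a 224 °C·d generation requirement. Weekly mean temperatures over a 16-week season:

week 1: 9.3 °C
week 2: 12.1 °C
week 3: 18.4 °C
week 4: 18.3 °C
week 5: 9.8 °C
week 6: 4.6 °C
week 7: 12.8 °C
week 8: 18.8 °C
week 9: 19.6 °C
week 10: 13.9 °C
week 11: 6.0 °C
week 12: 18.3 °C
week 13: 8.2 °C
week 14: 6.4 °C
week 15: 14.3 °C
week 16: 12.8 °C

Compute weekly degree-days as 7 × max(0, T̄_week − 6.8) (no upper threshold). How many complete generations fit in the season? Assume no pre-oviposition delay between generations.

Weekly DD (7 × max(0, T̄ − 6.8)): 17.5, 37.1, 81.2, 80.5, 21.0, 0.0, 42.0, 84.0, 89.6, 49.7, 0.0, 80.5, 9.8, 0.0, 52.5, 42.0.
Season total = 687.4 DD.
Complete generations = ⌊687.4 / 224⌋ = 3.

3 generations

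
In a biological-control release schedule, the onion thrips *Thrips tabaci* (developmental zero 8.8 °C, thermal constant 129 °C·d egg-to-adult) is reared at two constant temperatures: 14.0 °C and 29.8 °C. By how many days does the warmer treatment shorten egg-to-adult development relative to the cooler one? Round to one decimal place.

At 14.0 °C: 129 / (14.0 − 8.8) = 129 / 5.2 = 24.808 d.
At 29.8 °C: 129 / (29.8 − 8.8) = 129 / 21.0 = 6.143 d.
Difference = |24.808 − 6.143| = 18.665 ≈ 18.7 days.

18.7 days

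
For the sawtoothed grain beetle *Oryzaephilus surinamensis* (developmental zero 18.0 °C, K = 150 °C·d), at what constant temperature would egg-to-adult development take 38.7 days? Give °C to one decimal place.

Required daily accumulation = 150 / 38.7 = 3.876 DD/day.
T = T_base + 3.876 = 18.0 + 3.876 = 21.876 ≈ 21.9 °C.

21.9 °C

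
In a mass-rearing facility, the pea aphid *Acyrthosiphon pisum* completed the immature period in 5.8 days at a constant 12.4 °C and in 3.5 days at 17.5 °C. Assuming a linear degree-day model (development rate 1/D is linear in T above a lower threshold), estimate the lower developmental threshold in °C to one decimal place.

4.6 °C

Equal thermal constants: D₁(T₁ − T_b) = D₂(T₂ − T_b).
5.8·(12.4 − T_b) = 3.5·(17.5 − T_b)
T_b = (5.8·12.4 − 3.5·17.5) / (5.8 − 3.5) = 10.67 / 2.3 = 4.639 °C ≈ 4.6 °C.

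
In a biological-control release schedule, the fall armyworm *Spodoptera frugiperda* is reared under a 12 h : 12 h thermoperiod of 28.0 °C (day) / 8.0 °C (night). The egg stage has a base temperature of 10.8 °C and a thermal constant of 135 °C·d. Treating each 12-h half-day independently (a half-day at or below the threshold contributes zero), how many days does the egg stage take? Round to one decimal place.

15.7 days

Day half: max(0, 28.0 − 10.8) × 0.5 = 17.2 × 0.5 = 8.60 DD.
Night half: max(0, 8.0 − 10.8) × 0.5 = 0.0 × 0.5 = 0.00 DD.
Per 24 h: 8.60 DD/day.
Duration = 135 / 8.60 = 15.698 ≈ 15.7 days.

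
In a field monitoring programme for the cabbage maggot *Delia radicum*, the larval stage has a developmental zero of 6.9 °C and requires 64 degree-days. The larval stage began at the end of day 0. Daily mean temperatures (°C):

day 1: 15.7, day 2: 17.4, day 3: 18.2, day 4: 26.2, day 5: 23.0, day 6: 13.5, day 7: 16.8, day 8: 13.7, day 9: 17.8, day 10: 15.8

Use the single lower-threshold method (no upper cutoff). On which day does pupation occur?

Daily DD above 6.9 °C: 8.8, 10.5, 11.3, 19.3, 16.1, 6.6, 9.9, 6.8, 10.9, 8.9.
Cumulative: 8.8, 19.3, 30.6, 49.9, 66.0, 72.6, 82.5, 89.3, 100.2, 109.1.
The total first reaches 64 DD on day 5.

day 5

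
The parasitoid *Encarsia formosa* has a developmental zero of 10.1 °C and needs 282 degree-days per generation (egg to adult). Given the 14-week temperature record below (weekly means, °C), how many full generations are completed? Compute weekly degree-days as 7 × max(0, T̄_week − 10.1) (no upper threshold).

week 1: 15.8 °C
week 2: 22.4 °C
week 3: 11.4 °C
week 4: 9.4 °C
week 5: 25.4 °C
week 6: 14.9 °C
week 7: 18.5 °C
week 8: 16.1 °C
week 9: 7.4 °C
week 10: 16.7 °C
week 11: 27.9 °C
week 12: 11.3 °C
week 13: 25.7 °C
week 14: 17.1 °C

Weekly DD (7 × max(0, T̄ − 10.1)): 39.9, 86.1, 9.1, 0.0, 107.1, 33.6, 58.8, 42.0, 0.0, 46.2, 124.6, 8.4, 109.2, 49.0.
Season total = 714.0 DD.
Complete generations = ⌊714.0 / 282⌋ = 2.

2 generations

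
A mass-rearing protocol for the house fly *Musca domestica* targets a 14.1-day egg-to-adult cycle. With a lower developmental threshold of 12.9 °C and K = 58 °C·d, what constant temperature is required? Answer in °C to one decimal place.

Required daily accumulation = 58 / 14.1 = 4.113 DD/day.
T = T_base + 4.113 = 12.9 + 4.113 = 17.013 ≈ 17.0 °C.

17.0 °C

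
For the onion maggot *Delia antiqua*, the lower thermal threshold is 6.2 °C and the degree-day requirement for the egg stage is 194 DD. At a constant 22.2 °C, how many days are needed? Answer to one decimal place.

Daily accumulation = 22.2 − 6.2 = 16.0 DD/day.
Duration = 194 / 16.0 = 12.125 ≈ 12.1 days.

12.1 days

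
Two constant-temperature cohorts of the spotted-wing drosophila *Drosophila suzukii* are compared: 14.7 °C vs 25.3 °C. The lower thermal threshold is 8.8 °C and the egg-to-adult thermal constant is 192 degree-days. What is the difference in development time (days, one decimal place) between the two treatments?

20.9 days

At 14.7 °C: 192 / (14.7 − 8.8) = 192 / 5.9 = 32.542 d.
At 25.3 °C: 192 / (25.3 − 8.8) = 192 / 16.5 = 11.636 d.
Difference = |32.542 − 11.636| = 20.906 ≈ 20.9 days.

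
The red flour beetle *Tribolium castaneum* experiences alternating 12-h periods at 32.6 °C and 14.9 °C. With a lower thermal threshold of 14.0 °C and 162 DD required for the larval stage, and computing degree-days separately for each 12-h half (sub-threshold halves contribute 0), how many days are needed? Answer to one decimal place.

Day half: max(0, 32.6 − 14.0) × 0.5 = 18.6 × 0.5 = 9.30 DD.
Night half: max(0, 14.9 − 14.0) × 0.5 = 0.9 × 0.5 = 0.45 DD.
Per 24 h: 9.75 DD/day.
Duration = 162 / 9.75 = 16.615 ≈ 16.6 days.

16.6 days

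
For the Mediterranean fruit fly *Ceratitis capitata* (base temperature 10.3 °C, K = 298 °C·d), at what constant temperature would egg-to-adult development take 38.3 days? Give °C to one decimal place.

18.1 °C

Required daily accumulation = 298 / 38.3 = 7.781 DD/day.
T = T_base + 7.781 = 10.3 + 7.781 = 18.081 ≈ 18.1 °C.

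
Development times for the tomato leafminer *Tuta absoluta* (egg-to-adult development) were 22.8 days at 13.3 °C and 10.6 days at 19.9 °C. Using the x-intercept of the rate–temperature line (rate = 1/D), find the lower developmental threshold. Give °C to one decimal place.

7.6 °C

Under the model K = D·(T − T_b), so D₁·(T₁ − T_b) = D₂·(T₂ − T_b).
22.8·(13.3 − T_b) = 10.6·(19.9 − T_b)
T_b = (22.8·13.3 − 10.6·19.9) / (22.8 − 10.6) = 92.30 / 12.2 = 7.566 °C ≈ 7.6 °C.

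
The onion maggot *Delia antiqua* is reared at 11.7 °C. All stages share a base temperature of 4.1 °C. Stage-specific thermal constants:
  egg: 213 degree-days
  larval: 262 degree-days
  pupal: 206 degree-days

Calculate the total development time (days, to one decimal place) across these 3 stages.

Daily accumulation at 11.7 °C = 11.7 − 4.1 = 7.6 DD/day.
Total K = 213 + 262 + 206 = 681 DD.
Total duration = 681 / 7.6 = 89.605 ≈ 89.6 days.

89.6 days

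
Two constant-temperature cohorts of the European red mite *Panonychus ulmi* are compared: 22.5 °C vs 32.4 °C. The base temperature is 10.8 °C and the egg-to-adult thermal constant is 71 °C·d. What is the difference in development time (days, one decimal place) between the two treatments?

2.8 days

At 22.5 °C: 71 / (22.5 − 10.8) = 71 / 11.7 = 6.068 d.
At 32.4 °C: 71 / (32.4 − 10.8) = 71 / 21.6 = 3.287 d.
Difference = |6.068 − 3.287| = 2.781 ≈ 2.8 days.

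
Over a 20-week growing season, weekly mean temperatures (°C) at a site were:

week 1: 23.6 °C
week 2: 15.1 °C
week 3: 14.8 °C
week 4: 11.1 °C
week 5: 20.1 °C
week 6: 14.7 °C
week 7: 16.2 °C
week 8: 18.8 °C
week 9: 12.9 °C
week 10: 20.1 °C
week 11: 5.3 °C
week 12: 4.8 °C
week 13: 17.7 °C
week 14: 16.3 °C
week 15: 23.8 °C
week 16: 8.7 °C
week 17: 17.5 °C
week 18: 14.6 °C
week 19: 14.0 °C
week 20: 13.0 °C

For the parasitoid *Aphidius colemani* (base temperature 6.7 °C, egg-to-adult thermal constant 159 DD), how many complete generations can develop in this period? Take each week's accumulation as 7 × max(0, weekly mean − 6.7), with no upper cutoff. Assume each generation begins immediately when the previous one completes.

Weekly DD (7 × max(0, T̄ − 6.7)): 118.3, 58.8, 56.7, 30.8, 93.8, 56.0, 66.5, 84.7, 43.4, 93.8, 0.0, 0.0, 77.0, 67.2, 119.7, 14.0, 75.6, 55.3, 51.1, 44.1.
Season total = 1206.8 DD.
Complete generations = ⌊1206.8 / 159⌋ = 7.

7 generations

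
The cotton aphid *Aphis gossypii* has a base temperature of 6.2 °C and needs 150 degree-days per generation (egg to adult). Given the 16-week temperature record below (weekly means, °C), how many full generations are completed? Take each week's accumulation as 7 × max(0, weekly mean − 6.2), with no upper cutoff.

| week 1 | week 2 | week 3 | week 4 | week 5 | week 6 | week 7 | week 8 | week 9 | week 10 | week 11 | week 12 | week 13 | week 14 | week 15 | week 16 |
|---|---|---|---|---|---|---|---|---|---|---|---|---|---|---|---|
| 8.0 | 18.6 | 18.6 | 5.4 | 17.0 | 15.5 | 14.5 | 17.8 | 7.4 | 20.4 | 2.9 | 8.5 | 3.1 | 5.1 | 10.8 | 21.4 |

4 generations

Weekly DD (7 × max(0, T̄ − 6.2)): 12.6, 86.8, 86.8, 0.0, 75.6, 65.1, 58.1, 81.2, 8.4, 99.4, 0.0, 16.1, 0.0, 0.0, 32.2, 106.4.
Season total = 728.7 DD.
Complete generations = ⌊728.7 / 150⌋ = 4.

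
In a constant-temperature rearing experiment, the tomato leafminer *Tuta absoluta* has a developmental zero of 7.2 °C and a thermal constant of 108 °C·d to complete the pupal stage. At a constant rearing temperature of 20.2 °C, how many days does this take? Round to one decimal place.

8.3 days

Daily accumulation = 20.2 − 7.2 = 13.0 DD/day.
Duration = 108 / 13.0 = 8.308 ≈ 8.3 days.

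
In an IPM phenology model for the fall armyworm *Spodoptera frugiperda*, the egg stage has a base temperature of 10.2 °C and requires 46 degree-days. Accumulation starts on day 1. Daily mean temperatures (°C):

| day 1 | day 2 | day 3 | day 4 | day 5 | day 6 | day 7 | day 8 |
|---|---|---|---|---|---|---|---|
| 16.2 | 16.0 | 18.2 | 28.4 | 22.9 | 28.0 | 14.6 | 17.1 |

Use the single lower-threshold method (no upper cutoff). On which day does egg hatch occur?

Daily DD above 10.2 °C: 6.0, 5.8, 8.0, 18.2, 12.7, 17.8, 4.4, 6.9.
Cumulative: 6.0, 11.8, 19.8, 38.0, 50.7, 68.5, 72.9, 79.8.
The total first reaches 46 DD on day 5.

day 5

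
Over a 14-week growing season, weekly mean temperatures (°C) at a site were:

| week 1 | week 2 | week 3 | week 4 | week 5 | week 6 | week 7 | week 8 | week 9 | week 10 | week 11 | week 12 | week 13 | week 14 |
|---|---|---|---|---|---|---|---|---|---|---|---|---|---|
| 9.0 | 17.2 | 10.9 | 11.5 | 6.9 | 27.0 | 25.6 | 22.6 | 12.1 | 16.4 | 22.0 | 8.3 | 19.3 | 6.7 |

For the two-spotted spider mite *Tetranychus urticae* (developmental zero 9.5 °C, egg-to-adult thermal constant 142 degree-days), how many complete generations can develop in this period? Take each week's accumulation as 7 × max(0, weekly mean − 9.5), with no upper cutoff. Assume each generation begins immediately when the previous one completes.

4 generations

Weekly DD (7 × max(0, T̄ − 9.5)): 0.0, 53.9, 9.8, 14.0, 0.0, 122.5, 112.7, 91.7, 18.2, 48.3, 87.5, 0.0, 68.6, 0.0.
Season total = 627.2 DD.
Complete generations = ⌊627.2 / 142⌋ = 4.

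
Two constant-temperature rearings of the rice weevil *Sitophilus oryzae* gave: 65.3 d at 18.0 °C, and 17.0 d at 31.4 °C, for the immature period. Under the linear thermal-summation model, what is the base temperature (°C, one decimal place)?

13.3 °C

Equal thermal constants: D₁(T₁ − T_b) = D₂(T₂ − T_b).
65.3·(18.0 − T_b) = 17.0·(31.4 − T_b)
T_b = (65.3·18.0 − 17.0·31.4) / (65.3 − 17.0) = 641.60 / 48.3 = 13.284 °C ≈ 13.3 °C.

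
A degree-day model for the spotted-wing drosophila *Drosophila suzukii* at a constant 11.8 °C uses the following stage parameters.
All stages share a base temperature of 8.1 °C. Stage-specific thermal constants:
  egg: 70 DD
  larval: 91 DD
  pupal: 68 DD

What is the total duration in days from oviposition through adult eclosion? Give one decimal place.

61.9 days

Daily accumulation at 11.8 °C = 11.8 − 8.1 = 3.7 DD/day.
Total K = 70 + 91 + 68 = 229 DD.
Total duration = 229 / 3.7 = 61.892 ≈ 61.9 days.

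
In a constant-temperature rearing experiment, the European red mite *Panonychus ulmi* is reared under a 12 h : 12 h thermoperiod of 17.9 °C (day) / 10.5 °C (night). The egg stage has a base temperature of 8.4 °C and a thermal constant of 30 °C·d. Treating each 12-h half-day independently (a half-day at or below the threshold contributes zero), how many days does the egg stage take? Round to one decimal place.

Day half: max(0, 17.9 − 8.4) × 0.5 = 9.5 × 0.5 = 4.75 DD.
Night half: max(0, 10.5 − 8.4) × 0.5 = 2.1 × 0.5 = 1.05 DD.
Per 24 h: 5.80 DD/day.
Duration = 30 / 5.80 = 5.172 ≈ 5.2 days.

5.2 days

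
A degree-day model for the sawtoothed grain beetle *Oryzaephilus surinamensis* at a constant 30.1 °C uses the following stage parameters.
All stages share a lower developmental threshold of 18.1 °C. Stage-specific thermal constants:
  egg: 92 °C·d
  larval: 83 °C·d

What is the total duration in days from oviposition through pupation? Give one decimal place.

14.6 days

Daily accumulation at 30.1 °C = 30.1 − 18.1 = 12.0 DD/day.
Total K = 92 + 83 = 175 DD.
Total duration = 175 / 12.0 = 14.583 ≈ 14.6 days.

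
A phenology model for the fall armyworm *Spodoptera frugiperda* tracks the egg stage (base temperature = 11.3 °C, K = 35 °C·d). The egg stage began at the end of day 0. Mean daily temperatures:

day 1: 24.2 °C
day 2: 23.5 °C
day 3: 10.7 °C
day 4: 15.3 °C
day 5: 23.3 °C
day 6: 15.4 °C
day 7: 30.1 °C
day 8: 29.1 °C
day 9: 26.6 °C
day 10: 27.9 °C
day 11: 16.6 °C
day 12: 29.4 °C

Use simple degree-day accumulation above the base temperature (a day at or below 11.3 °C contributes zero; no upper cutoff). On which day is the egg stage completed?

day 5

Daily DD above 11.3 °C: 12.9, 12.2, 0.0, 4.0, 12.0, 4.1, 18.8, 17.8, 15.3, 16.6, 5.3, 18.1.
Cumulative: 12.9, 25.1, 25.1, 29.1, 41.1, 45.2, 64.0, 81.8, 97.1, 113.7, 119.0, 137.1.
The total first reaches 35 DD on day 5.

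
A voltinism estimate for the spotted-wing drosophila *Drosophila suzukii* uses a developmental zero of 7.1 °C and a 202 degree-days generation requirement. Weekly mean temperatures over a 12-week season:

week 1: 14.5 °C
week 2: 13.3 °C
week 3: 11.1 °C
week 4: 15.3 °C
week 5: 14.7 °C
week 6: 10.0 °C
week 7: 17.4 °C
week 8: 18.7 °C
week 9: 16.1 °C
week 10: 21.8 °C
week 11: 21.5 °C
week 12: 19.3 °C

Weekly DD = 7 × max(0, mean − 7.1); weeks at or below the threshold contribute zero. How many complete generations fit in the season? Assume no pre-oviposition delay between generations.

Weekly DD (7 × max(0, T̄ − 7.1)): 51.8, 43.4, 28.0, 57.4, 53.2, 20.3, 72.1, 81.2, 63.0, 102.9, 100.8, 85.4.
Season total = 759.5 DD.
Complete generations = ⌊759.5 / 202⌋ = 3.

3 generations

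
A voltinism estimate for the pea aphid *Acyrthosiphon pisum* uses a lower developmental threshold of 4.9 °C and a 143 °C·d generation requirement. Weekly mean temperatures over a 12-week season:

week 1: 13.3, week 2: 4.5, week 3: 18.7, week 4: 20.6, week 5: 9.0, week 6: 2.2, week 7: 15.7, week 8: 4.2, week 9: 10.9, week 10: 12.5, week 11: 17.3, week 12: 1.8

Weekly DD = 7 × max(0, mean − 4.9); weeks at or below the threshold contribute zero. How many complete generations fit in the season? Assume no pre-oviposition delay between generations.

Weekly DD (7 × max(0, T̄ − 4.9)): 58.8, 0.0, 96.6, 109.9, 28.7, 0.0, 75.6, 0.0, 42.0, 53.2, 86.8, 0.0.
Season total = 551.6 DD.
Complete generations = ⌊551.6 / 143⌋ = 3.

3 generations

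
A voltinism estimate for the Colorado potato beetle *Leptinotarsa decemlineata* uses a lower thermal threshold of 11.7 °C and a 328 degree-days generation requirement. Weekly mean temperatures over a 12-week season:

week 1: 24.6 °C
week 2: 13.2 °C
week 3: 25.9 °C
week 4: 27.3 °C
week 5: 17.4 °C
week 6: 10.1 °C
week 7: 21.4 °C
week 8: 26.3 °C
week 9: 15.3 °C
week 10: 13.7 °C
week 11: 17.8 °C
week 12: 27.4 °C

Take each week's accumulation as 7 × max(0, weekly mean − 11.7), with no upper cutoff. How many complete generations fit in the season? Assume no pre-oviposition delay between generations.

2 generations

Weekly DD (7 × max(0, T̄ − 11.7)): 90.3, 10.5, 99.4, 109.2, 39.9, 0.0, 67.9, 102.2, 25.2, 14.0, 42.7, 109.9.
Season total = 711.2 DD.
Complete generations = ⌊711.2 / 328⌋ = 2.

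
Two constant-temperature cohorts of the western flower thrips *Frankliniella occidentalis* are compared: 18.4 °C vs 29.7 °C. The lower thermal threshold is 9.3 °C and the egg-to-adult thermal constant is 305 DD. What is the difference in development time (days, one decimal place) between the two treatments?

18.6 days

At 18.4 °C: 305 / (18.4 − 9.3) = 305 / 9.1 = 33.516 d.
At 29.7 °C: 305 / (29.7 − 9.3) = 305 / 20.4 = 14.951 d.
Difference = |33.516 − 14.951| = 18.566 ≈ 18.6 days.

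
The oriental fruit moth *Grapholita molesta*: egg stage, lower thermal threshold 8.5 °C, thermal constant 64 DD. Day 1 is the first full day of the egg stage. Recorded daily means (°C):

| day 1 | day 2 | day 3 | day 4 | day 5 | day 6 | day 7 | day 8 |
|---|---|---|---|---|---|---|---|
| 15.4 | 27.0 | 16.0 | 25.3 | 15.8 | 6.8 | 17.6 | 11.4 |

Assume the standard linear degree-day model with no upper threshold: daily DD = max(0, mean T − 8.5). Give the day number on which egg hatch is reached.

day 7

Daily DD above 8.5 °C: 6.9, 18.5, 7.5, 16.8, 7.3, 0.0, 9.1, 2.9.
Cumulative: 6.9, 25.4, 32.9, 49.7, 57.0, 57.0, 66.1, 69.0.
The total first reaches 64 DD on day 7.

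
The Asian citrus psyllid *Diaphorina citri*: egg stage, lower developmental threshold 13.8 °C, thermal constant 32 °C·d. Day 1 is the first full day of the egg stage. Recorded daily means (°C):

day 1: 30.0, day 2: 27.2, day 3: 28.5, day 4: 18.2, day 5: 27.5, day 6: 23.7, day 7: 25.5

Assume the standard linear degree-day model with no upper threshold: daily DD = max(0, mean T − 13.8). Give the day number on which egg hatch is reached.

day 3

Daily DD above 13.8 °C: 16.2, 13.4, 14.7, 4.4, 13.7, 9.9, 11.7.
Cumulative: 16.2, 29.6, 44.3, 48.7, 62.4, 72.3, 84.0.
The total first reaches 32 DD on day 3.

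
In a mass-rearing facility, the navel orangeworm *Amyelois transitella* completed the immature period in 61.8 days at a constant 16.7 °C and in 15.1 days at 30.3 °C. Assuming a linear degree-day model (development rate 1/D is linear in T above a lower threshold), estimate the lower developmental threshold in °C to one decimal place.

Equal thermal constants: D₁(T₁ − T_b) = D₂(T₂ − T_b).
61.8·(16.7 − T_b) = 15.1·(30.3 − T_b)
T_b = (61.8·16.7 − 15.1·30.3) / (61.8 − 15.1) = 574.53 / 46.7 = 12.303 °C ≈ 12.3 °C.

12.3 °C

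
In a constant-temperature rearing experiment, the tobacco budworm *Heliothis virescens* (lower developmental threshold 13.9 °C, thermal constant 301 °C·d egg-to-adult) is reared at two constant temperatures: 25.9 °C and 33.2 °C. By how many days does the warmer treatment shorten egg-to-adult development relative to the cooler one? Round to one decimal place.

9.5 days

At 25.9 °C: 301 / (25.9 − 13.9) = 301 / 12.0 = 25.083 d.
At 33.2 °C: 301 / (33.2 − 13.9) = 301 / 19.3 = 15.596 d.
Difference = |25.083 − 15.596| = 9.487 ≈ 9.5 days.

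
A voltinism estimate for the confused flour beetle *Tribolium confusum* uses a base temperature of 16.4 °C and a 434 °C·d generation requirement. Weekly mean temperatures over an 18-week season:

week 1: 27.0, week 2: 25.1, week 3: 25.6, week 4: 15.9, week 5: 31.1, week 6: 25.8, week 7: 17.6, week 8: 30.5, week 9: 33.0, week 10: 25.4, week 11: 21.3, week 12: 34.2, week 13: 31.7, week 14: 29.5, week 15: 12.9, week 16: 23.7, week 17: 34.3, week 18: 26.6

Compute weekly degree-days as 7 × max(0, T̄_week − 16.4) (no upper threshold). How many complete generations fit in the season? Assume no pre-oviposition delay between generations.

2 generations

Weekly DD (7 × max(0, T̄ − 16.4)): 74.2, 60.9, 64.4, 0.0, 102.9, 65.8, 8.4, 98.7, 116.2, 63.0, 34.3, 124.6, 107.1, 91.7, 0.0, 51.1, 125.3, 71.4.
Season total = 1260.0 DD.
Complete generations = ⌊1260.0 / 434⌋ = 2.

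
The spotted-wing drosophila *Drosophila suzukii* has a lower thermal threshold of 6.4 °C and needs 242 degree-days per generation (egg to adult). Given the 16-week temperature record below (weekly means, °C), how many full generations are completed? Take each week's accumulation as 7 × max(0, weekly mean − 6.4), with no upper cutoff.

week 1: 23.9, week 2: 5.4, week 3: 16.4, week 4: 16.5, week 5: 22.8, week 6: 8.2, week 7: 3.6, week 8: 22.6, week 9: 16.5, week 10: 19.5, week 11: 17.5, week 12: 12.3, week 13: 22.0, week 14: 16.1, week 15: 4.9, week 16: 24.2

4 generations

Weekly DD (7 × max(0, T̄ − 6.4)): 122.5, 0.0, 70.0, 70.7, 114.8, 12.6, 0.0, 113.4, 70.7, 91.7, 77.7, 41.3, 109.2, 67.9, 0.0, 124.6.
Season total = 1087.1 DD.
Complete generations = ⌊1087.1 / 242⌋ = 4.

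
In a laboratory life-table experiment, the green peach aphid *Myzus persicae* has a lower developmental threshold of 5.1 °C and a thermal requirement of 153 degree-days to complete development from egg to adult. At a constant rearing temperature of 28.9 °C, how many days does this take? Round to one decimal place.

6.4 days

Daily accumulation = 28.9 − 5.1 = 23.8 DD/day.
Duration = 153 / 23.8 = 6.429 ≈ 6.4 days.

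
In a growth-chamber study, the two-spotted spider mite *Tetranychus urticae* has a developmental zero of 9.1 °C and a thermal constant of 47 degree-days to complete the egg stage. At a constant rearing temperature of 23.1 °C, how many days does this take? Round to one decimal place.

3.4 days

Daily accumulation = 23.1 − 9.1 = 14.0 DD/day.
Duration = 47 / 14.0 = 3.357 ≈ 3.4 days.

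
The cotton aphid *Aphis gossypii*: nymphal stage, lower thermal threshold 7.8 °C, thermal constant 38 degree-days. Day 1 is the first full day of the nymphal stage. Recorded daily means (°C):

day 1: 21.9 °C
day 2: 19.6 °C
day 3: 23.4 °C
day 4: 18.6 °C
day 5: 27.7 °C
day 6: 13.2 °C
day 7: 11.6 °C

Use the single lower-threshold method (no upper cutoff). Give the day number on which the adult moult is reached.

Daily DD above 7.8 °C: 14.1, 11.8, 15.6, 10.8, 19.9, 5.4, 3.8.
Cumulative: 14.1, 25.9, 41.5, 52.3, 72.2, 77.6, 81.4.
The total first reaches 38 DD on day 3.

day 3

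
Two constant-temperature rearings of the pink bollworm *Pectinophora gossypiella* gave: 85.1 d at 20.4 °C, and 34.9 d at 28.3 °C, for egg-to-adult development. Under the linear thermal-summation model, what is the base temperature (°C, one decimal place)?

Linear rate model ⇒ the product D·(T − T_b) is constant across temperatures.
85.1·(20.4 − T_b) = 34.9·(28.3 − T_b)
T_b = (85.1·20.4 − 34.9·28.3) / (85.1 − 34.9) = 748.37 / 50.2 = 14.908 °C ≈ 14.9 °C.

14.9 °C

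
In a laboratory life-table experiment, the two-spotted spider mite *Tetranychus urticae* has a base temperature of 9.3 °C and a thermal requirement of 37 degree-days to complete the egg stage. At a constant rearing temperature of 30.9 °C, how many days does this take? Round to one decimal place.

Daily accumulation = 30.9 − 9.3 = 21.6 DD/day.
Duration = 37 / 21.6 = 1.713 ≈ 1.7 days.

1.7 days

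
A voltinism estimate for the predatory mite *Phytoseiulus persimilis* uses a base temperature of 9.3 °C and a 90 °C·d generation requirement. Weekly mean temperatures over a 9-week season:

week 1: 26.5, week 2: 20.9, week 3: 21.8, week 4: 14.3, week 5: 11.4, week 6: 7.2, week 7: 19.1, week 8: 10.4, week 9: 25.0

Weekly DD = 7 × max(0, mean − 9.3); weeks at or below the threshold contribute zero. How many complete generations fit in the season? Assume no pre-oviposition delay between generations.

Weekly DD (7 × max(0, T̄ − 9.3)): 120.4, 81.2, 87.5, 35.0, 14.7, 0.0, 68.6, 7.7, 109.9.
Season total = 525.0 DD.
Complete generations = ⌊525.0 / 90⌋ = 5.

5 generations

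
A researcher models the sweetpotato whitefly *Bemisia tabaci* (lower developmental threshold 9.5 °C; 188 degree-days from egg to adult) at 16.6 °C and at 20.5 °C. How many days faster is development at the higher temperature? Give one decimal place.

At 16.6 °C: 188 / (16.6 − 9.5) = 188 / 7.1 = 26.479 d.
At 20.5 °C: 188 / (20.5 − 9.5) = 188 / 11.0 = 17.091 d.
Difference = |26.479 − 17.091| = 9.388 ≈ 9.4 days.

9.4 days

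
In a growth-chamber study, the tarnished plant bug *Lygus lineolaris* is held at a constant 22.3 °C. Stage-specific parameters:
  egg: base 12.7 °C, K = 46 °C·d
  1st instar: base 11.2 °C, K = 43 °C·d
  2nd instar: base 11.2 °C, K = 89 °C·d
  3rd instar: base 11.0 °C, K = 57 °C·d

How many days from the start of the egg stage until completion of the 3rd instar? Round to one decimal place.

egg: 46 / (22.3 − 12.7) = 46 / 9.6 = 4.792 d.
1st instar: 43 / (22.3 − 11.2) = 43 / 11.1 = 3.874 d.
2nd instar: 89 / (22.3 − 11.2) = 89 / 11.1 = 8.018 d.
3rd instar: 57 / (22.3 − 11.0) = 57 / 11.3 = 5.044 d.
Sum = 21.728 ≈ 21.7 days.

21.7 days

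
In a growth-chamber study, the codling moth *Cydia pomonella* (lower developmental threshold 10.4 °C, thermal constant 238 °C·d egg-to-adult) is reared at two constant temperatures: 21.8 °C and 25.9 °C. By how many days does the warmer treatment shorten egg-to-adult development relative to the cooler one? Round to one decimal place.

At 21.8 °C: 238 / (21.8 − 10.4) = 238 / 11.4 = 20.877 d.
At 25.9 °C: 238 / (25.9 − 10.4) = 238 / 15.5 = 15.355 d.
Difference = |20.877 − 15.355| = 5.522 ≈ 5.5 days.

5.5 days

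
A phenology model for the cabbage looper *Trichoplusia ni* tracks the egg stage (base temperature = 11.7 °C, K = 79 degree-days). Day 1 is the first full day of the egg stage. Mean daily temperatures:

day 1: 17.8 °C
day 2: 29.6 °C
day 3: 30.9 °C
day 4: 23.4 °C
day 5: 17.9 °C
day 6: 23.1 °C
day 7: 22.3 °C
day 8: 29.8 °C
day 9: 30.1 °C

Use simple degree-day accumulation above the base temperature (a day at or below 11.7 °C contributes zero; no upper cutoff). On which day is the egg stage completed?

day 7

Daily DD above 11.7 °C: 6.1, 17.9, 19.2, 11.7, 6.2, 11.4, 10.6, 18.1, 18.4.
Cumulative: 6.1, 24.0, 43.2, 54.9, 61.1, 72.5, 83.1, 101.2, 119.6.
The total first reaches 79 DD on day 7.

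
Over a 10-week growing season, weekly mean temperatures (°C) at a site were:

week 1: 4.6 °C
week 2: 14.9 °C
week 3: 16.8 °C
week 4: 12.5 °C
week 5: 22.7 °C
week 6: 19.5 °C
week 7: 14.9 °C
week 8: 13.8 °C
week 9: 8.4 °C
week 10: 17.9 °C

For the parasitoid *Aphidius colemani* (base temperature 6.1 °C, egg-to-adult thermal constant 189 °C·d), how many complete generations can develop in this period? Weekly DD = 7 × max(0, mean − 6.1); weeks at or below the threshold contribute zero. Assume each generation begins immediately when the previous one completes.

3 generations

Weekly DD (7 × max(0, T̄ − 6.1)): 0.0, 61.6, 74.9, 44.8, 116.2, 93.8, 61.6, 53.9, 16.1, 82.6.
Season total = 605.5 DD.
Complete generations = ⌊605.5 / 189⌋ = 3.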